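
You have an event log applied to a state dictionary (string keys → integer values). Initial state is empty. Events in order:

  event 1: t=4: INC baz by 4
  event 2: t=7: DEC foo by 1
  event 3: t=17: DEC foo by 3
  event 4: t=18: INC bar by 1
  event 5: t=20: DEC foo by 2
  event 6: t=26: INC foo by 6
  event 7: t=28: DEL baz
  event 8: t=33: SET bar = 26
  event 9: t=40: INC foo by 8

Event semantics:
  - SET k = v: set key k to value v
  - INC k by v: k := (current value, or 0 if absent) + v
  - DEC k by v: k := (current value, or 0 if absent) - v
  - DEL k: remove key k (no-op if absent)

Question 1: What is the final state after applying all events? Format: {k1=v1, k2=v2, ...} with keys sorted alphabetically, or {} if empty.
  after event 1 (t=4: INC baz by 4): {baz=4}
  after event 2 (t=7: DEC foo by 1): {baz=4, foo=-1}
  after event 3 (t=17: DEC foo by 3): {baz=4, foo=-4}
  after event 4 (t=18: INC bar by 1): {bar=1, baz=4, foo=-4}
  after event 5 (t=20: DEC foo by 2): {bar=1, baz=4, foo=-6}
  after event 6 (t=26: INC foo by 6): {bar=1, baz=4, foo=0}
  after event 7 (t=28: DEL baz): {bar=1, foo=0}
  after event 8 (t=33: SET bar = 26): {bar=26, foo=0}
  after event 9 (t=40: INC foo by 8): {bar=26, foo=8}

Answer: {bar=26, foo=8}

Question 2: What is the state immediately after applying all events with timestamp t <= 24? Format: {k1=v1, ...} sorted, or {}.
Answer: {bar=1, baz=4, foo=-6}

Derivation:
Apply events with t <= 24 (5 events):
  after event 1 (t=4: INC baz by 4): {baz=4}
  after event 2 (t=7: DEC foo by 1): {baz=4, foo=-1}
  after event 3 (t=17: DEC foo by 3): {baz=4, foo=-4}
  after event 4 (t=18: INC bar by 1): {bar=1, baz=4, foo=-4}
  after event 5 (t=20: DEC foo by 2): {bar=1, baz=4, foo=-6}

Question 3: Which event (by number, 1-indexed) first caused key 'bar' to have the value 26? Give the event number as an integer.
Answer: 8

Derivation:
Looking for first event where bar becomes 26:
  event 4: bar = 1
  event 5: bar = 1
  event 6: bar = 1
  event 7: bar = 1
  event 8: bar 1 -> 26  <-- first match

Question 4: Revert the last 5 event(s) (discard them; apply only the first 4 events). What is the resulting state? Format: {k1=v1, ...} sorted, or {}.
Answer: {bar=1, baz=4, foo=-4}

Derivation:
Keep first 4 events (discard last 5):
  after event 1 (t=4: INC baz by 4): {baz=4}
  after event 2 (t=7: DEC foo by 1): {baz=4, foo=-1}
  after event 3 (t=17: DEC foo by 3): {baz=4, foo=-4}
  after event 4 (t=18: INC bar by 1): {bar=1, baz=4, foo=-4}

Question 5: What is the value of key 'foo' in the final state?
Answer: 8

Derivation:
Track key 'foo' through all 9 events:
  event 1 (t=4: INC baz by 4): foo unchanged
  event 2 (t=7: DEC foo by 1): foo (absent) -> -1
  event 3 (t=17: DEC foo by 3): foo -1 -> -4
  event 4 (t=18: INC bar by 1): foo unchanged
  event 5 (t=20: DEC foo by 2): foo -4 -> -6
  event 6 (t=26: INC foo by 6): foo -6 -> 0
  event 7 (t=28: DEL baz): foo unchanged
  event 8 (t=33: SET bar = 26): foo unchanged
  event 9 (t=40: INC foo by 8): foo 0 -> 8
Final: foo = 8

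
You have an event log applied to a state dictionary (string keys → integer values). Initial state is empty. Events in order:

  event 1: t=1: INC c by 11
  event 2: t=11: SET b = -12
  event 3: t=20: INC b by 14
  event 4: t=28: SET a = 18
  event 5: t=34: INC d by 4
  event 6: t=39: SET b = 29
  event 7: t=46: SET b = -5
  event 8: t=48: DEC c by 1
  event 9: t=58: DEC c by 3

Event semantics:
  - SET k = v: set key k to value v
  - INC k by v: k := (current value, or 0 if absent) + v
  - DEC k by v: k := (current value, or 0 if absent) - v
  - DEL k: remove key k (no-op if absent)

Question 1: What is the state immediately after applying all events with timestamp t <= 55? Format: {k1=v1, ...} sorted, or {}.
Answer: {a=18, b=-5, c=10, d=4}

Derivation:
Apply events with t <= 55 (8 events):
  after event 1 (t=1: INC c by 11): {c=11}
  after event 2 (t=11: SET b = -12): {b=-12, c=11}
  after event 3 (t=20: INC b by 14): {b=2, c=11}
  after event 4 (t=28: SET a = 18): {a=18, b=2, c=11}
  after event 5 (t=34: INC d by 4): {a=18, b=2, c=11, d=4}
  after event 6 (t=39: SET b = 29): {a=18, b=29, c=11, d=4}
  after event 7 (t=46: SET b = -5): {a=18, b=-5, c=11, d=4}
  after event 8 (t=48: DEC c by 1): {a=18, b=-5, c=10, d=4}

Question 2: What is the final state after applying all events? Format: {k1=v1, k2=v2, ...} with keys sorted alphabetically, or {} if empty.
  after event 1 (t=1: INC c by 11): {c=11}
  after event 2 (t=11: SET b = -12): {b=-12, c=11}
  after event 3 (t=20: INC b by 14): {b=2, c=11}
  after event 4 (t=28: SET a = 18): {a=18, b=2, c=11}
  after event 5 (t=34: INC d by 4): {a=18, b=2, c=11, d=4}
  after event 6 (t=39: SET b = 29): {a=18, b=29, c=11, d=4}
  after event 7 (t=46: SET b = -5): {a=18, b=-5, c=11, d=4}
  after event 8 (t=48: DEC c by 1): {a=18, b=-5, c=10, d=4}
  after event 9 (t=58: DEC c by 3): {a=18, b=-5, c=7, d=4}

Answer: {a=18, b=-5, c=7, d=4}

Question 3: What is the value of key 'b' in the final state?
Answer: -5

Derivation:
Track key 'b' through all 9 events:
  event 1 (t=1: INC c by 11): b unchanged
  event 2 (t=11: SET b = -12): b (absent) -> -12
  event 3 (t=20: INC b by 14): b -12 -> 2
  event 4 (t=28: SET a = 18): b unchanged
  event 5 (t=34: INC d by 4): b unchanged
  event 6 (t=39: SET b = 29): b 2 -> 29
  event 7 (t=46: SET b = -5): b 29 -> -5
  event 8 (t=48: DEC c by 1): b unchanged
  event 9 (t=58: DEC c by 3): b unchanged
Final: b = -5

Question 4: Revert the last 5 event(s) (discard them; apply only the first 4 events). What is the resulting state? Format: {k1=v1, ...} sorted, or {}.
Keep first 4 events (discard last 5):
  after event 1 (t=1: INC c by 11): {c=11}
  after event 2 (t=11: SET b = -12): {b=-12, c=11}
  after event 3 (t=20: INC b by 14): {b=2, c=11}
  after event 4 (t=28: SET a = 18): {a=18, b=2, c=11}

Answer: {a=18, b=2, c=11}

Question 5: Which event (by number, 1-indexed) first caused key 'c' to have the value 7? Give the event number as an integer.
Looking for first event where c becomes 7:
  event 1: c = 11
  event 2: c = 11
  event 3: c = 11
  event 4: c = 11
  event 5: c = 11
  event 6: c = 11
  event 7: c = 11
  event 8: c = 10
  event 9: c 10 -> 7  <-- first match

Answer: 9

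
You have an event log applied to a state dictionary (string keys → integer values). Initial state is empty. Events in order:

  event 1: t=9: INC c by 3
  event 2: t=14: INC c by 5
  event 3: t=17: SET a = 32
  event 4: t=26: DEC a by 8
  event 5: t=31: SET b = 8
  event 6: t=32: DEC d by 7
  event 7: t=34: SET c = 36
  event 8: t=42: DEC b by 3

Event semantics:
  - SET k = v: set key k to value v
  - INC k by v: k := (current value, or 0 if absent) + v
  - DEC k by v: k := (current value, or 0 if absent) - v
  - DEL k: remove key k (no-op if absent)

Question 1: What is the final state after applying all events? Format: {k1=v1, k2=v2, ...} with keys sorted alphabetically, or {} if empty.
  after event 1 (t=9: INC c by 3): {c=3}
  after event 2 (t=14: INC c by 5): {c=8}
  after event 3 (t=17: SET a = 32): {a=32, c=8}
  after event 4 (t=26: DEC a by 8): {a=24, c=8}
  after event 5 (t=31: SET b = 8): {a=24, b=8, c=8}
  after event 6 (t=32: DEC d by 7): {a=24, b=8, c=8, d=-7}
  after event 7 (t=34: SET c = 36): {a=24, b=8, c=36, d=-7}
  after event 8 (t=42: DEC b by 3): {a=24, b=5, c=36, d=-7}

Answer: {a=24, b=5, c=36, d=-7}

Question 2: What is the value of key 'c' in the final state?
Track key 'c' through all 8 events:
  event 1 (t=9: INC c by 3): c (absent) -> 3
  event 2 (t=14: INC c by 5): c 3 -> 8
  event 3 (t=17: SET a = 32): c unchanged
  event 4 (t=26: DEC a by 8): c unchanged
  event 5 (t=31: SET b = 8): c unchanged
  event 6 (t=32: DEC d by 7): c unchanged
  event 7 (t=34: SET c = 36): c 8 -> 36
  event 8 (t=42: DEC b by 3): c unchanged
Final: c = 36

Answer: 36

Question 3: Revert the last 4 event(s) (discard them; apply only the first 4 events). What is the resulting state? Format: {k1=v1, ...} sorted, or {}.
Keep first 4 events (discard last 4):
  after event 1 (t=9: INC c by 3): {c=3}
  after event 2 (t=14: INC c by 5): {c=8}
  after event 3 (t=17: SET a = 32): {a=32, c=8}
  after event 4 (t=26: DEC a by 8): {a=24, c=8}

Answer: {a=24, c=8}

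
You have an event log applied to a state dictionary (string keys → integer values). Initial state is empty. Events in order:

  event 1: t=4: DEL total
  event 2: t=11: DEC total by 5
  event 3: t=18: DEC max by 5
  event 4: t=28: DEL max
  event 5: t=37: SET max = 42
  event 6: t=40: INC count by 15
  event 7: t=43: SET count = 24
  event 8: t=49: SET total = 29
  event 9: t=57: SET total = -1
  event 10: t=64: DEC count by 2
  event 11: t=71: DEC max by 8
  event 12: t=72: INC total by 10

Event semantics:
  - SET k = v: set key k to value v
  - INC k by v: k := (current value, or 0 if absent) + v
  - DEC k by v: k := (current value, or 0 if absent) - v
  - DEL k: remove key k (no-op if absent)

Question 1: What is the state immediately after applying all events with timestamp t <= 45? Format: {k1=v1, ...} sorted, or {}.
Apply events with t <= 45 (7 events):
  after event 1 (t=4: DEL total): {}
  after event 2 (t=11: DEC total by 5): {total=-5}
  after event 3 (t=18: DEC max by 5): {max=-5, total=-5}
  after event 4 (t=28: DEL max): {total=-5}
  after event 5 (t=37: SET max = 42): {max=42, total=-5}
  after event 6 (t=40: INC count by 15): {count=15, max=42, total=-5}
  after event 7 (t=43: SET count = 24): {count=24, max=42, total=-5}

Answer: {count=24, max=42, total=-5}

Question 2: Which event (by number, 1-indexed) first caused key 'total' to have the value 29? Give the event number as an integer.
Answer: 8

Derivation:
Looking for first event where total becomes 29:
  event 2: total = -5
  event 3: total = -5
  event 4: total = -5
  event 5: total = -5
  event 6: total = -5
  event 7: total = -5
  event 8: total -5 -> 29  <-- first match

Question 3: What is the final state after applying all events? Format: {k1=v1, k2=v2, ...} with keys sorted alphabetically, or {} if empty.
Answer: {count=22, max=34, total=9}

Derivation:
  after event 1 (t=4: DEL total): {}
  after event 2 (t=11: DEC total by 5): {total=-5}
  after event 3 (t=18: DEC max by 5): {max=-5, total=-5}
  after event 4 (t=28: DEL max): {total=-5}
  after event 5 (t=37: SET max = 42): {max=42, total=-5}
  after event 6 (t=40: INC count by 15): {count=15, max=42, total=-5}
  after event 7 (t=43: SET count = 24): {count=24, max=42, total=-5}
  after event 8 (t=49: SET total = 29): {count=24, max=42, total=29}
  after event 9 (t=57: SET total = -1): {count=24, max=42, total=-1}
  after event 10 (t=64: DEC count by 2): {count=22, max=42, total=-1}
  after event 11 (t=71: DEC max by 8): {count=22, max=34, total=-1}
  after event 12 (t=72: INC total by 10): {count=22, max=34, total=9}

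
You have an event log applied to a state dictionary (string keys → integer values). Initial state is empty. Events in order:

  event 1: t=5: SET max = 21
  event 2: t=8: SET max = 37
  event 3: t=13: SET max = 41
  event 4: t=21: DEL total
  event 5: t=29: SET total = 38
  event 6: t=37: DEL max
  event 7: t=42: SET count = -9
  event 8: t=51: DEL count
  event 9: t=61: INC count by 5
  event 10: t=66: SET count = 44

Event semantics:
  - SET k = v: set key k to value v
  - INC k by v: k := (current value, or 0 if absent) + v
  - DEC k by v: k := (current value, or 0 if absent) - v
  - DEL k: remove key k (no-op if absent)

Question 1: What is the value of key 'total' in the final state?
Answer: 38

Derivation:
Track key 'total' through all 10 events:
  event 1 (t=5: SET max = 21): total unchanged
  event 2 (t=8: SET max = 37): total unchanged
  event 3 (t=13: SET max = 41): total unchanged
  event 4 (t=21: DEL total): total (absent) -> (absent)
  event 5 (t=29: SET total = 38): total (absent) -> 38
  event 6 (t=37: DEL max): total unchanged
  event 7 (t=42: SET count = -9): total unchanged
  event 8 (t=51: DEL count): total unchanged
  event 9 (t=61: INC count by 5): total unchanged
  event 10 (t=66: SET count = 44): total unchanged
Final: total = 38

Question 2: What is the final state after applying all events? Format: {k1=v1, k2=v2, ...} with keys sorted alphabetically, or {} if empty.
  after event 1 (t=5: SET max = 21): {max=21}
  after event 2 (t=8: SET max = 37): {max=37}
  after event 3 (t=13: SET max = 41): {max=41}
  after event 4 (t=21: DEL total): {max=41}
  after event 5 (t=29: SET total = 38): {max=41, total=38}
  after event 6 (t=37: DEL max): {total=38}
  after event 7 (t=42: SET count = -9): {count=-9, total=38}
  after event 8 (t=51: DEL count): {total=38}
  after event 9 (t=61: INC count by 5): {count=5, total=38}
  after event 10 (t=66: SET count = 44): {count=44, total=38}

Answer: {count=44, total=38}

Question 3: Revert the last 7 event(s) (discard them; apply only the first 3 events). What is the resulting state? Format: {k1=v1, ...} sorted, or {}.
Answer: {max=41}

Derivation:
Keep first 3 events (discard last 7):
  after event 1 (t=5: SET max = 21): {max=21}
  after event 2 (t=8: SET max = 37): {max=37}
  after event 3 (t=13: SET max = 41): {max=41}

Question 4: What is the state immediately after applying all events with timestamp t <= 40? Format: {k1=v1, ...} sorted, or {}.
Apply events with t <= 40 (6 events):
  after event 1 (t=5: SET max = 21): {max=21}
  after event 2 (t=8: SET max = 37): {max=37}
  after event 3 (t=13: SET max = 41): {max=41}
  after event 4 (t=21: DEL total): {max=41}
  after event 5 (t=29: SET total = 38): {max=41, total=38}
  after event 6 (t=37: DEL max): {total=38}

Answer: {total=38}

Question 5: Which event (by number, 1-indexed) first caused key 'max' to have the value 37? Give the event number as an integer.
Answer: 2

Derivation:
Looking for first event where max becomes 37:
  event 1: max = 21
  event 2: max 21 -> 37  <-- first match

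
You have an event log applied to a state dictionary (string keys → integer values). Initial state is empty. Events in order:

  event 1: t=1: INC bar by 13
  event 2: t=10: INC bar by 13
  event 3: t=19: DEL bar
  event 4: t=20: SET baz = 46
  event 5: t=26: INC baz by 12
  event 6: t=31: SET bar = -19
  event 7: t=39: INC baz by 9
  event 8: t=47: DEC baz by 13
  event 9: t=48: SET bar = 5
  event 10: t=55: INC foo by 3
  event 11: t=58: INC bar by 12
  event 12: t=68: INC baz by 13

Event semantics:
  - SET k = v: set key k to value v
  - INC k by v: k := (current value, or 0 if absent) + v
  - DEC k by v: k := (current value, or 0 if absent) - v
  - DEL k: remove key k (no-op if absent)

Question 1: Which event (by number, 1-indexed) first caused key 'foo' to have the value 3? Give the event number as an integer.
Looking for first event where foo becomes 3:
  event 10: foo (absent) -> 3  <-- first match

Answer: 10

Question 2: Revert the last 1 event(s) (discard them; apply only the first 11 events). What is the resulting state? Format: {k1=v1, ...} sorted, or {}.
Keep first 11 events (discard last 1):
  after event 1 (t=1: INC bar by 13): {bar=13}
  after event 2 (t=10: INC bar by 13): {bar=26}
  after event 3 (t=19: DEL bar): {}
  after event 4 (t=20: SET baz = 46): {baz=46}
  after event 5 (t=26: INC baz by 12): {baz=58}
  after event 6 (t=31: SET bar = -19): {bar=-19, baz=58}
  after event 7 (t=39: INC baz by 9): {bar=-19, baz=67}
  after event 8 (t=47: DEC baz by 13): {bar=-19, baz=54}
  after event 9 (t=48: SET bar = 5): {bar=5, baz=54}
  after event 10 (t=55: INC foo by 3): {bar=5, baz=54, foo=3}
  after event 11 (t=58: INC bar by 12): {bar=17, baz=54, foo=3}

Answer: {bar=17, baz=54, foo=3}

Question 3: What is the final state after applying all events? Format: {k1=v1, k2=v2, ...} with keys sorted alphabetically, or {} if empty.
  after event 1 (t=1: INC bar by 13): {bar=13}
  after event 2 (t=10: INC bar by 13): {bar=26}
  after event 3 (t=19: DEL bar): {}
  after event 4 (t=20: SET baz = 46): {baz=46}
  after event 5 (t=26: INC baz by 12): {baz=58}
  after event 6 (t=31: SET bar = -19): {bar=-19, baz=58}
  after event 7 (t=39: INC baz by 9): {bar=-19, baz=67}
  after event 8 (t=47: DEC baz by 13): {bar=-19, baz=54}
  after event 9 (t=48: SET bar = 5): {bar=5, baz=54}
  after event 10 (t=55: INC foo by 3): {bar=5, baz=54, foo=3}
  after event 11 (t=58: INC bar by 12): {bar=17, baz=54, foo=3}
  after event 12 (t=68: INC baz by 13): {bar=17, baz=67, foo=3}

Answer: {bar=17, baz=67, foo=3}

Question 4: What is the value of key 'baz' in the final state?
Answer: 67

Derivation:
Track key 'baz' through all 12 events:
  event 1 (t=1: INC bar by 13): baz unchanged
  event 2 (t=10: INC bar by 13): baz unchanged
  event 3 (t=19: DEL bar): baz unchanged
  event 4 (t=20: SET baz = 46): baz (absent) -> 46
  event 5 (t=26: INC baz by 12): baz 46 -> 58
  event 6 (t=31: SET bar = -19): baz unchanged
  event 7 (t=39: INC baz by 9): baz 58 -> 67
  event 8 (t=47: DEC baz by 13): baz 67 -> 54
  event 9 (t=48: SET bar = 5): baz unchanged
  event 10 (t=55: INC foo by 3): baz unchanged
  event 11 (t=58: INC bar by 12): baz unchanged
  event 12 (t=68: INC baz by 13): baz 54 -> 67
Final: baz = 67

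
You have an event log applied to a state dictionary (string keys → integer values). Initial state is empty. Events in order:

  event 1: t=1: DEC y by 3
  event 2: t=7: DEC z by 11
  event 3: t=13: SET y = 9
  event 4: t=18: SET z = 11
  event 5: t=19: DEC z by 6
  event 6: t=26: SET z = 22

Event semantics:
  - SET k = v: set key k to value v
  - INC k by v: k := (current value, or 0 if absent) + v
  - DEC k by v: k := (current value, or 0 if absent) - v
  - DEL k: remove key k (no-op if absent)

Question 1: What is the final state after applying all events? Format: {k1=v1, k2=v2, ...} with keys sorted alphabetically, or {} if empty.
Answer: {y=9, z=22}

Derivation:
  after event 1 (t=1: DEC y by 3): {y=-3}
  after event 2 (t=7: DEC z by 11): {y=-3, z=-11}
  after event 3 (t=13: SET y = 9): {y=9, z=-11}
  after event 4 (t=18: SET z = 11): {y=9, z=11}
  after event 5 (t=19: DEC z by 6): {y=9, z=5}
  after event 6 (t=26: SET z = 22): {y=9, z=22}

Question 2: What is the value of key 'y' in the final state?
Track key 'y' through all 6 events:
  event 1 (t=1: DEC y by 3): y (absent) -> -3
  event 2 (t=7: DEC z by 11): y unchanged
  event 3 (t=13: SET y = 9): y -3 -> 9
  event 4 (t=18: SET z = 11): y unchanged
  event 5 (t=19: DEC z by 6): y unchanged
  event 6 (t=26: SET z = 22): y unchanged
Final: y = 9

Answer: 9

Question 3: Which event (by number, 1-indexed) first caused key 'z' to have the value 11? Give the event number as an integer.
Answer: 4

Derivation:
Looking for first event where z becomes 11:
  event 2: z = -11
  event 3: z = -11
  event 4: z -11 -> 11  <-- first match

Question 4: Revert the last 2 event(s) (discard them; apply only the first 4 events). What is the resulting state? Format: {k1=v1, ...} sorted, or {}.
Answer: {y=9, z=11}

Derivation:
Keep first 4 events (discard last 2):
  after event 1 (t=1: DEC y by 3): {y=-3}
  after event 2 (t=7: DEC z by 11): {y=-3, z=-11}
  after event 3 (t=13: SET y = 9): {y=9, z=-11}
  after event 4 (t=18: SET z = 11): {y=9, z=11}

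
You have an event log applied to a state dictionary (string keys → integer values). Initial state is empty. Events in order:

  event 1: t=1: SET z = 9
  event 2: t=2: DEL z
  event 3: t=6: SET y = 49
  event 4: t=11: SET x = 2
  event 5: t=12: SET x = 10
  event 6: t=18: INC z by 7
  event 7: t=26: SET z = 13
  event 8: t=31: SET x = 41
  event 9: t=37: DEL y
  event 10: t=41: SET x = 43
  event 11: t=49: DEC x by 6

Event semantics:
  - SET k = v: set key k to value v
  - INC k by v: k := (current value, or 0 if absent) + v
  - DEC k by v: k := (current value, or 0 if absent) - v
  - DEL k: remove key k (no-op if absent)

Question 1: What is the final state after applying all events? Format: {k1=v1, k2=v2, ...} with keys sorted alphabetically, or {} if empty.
  after event 1 (t=1: SET z = 9): {z=9}
  after event 2 (t=2: DEL z): {}
  after event 3 (t=6: SET y = 49): {y=49}
  after event 4 (t=11: SET x = 2): {x=2, y=49}
  after event 5 (t=12: SET x = 10): {x=10, y=49}
  after event 6 (t=18: INC z by 7): {x=10, y=49, z=7}
  after event 7 (t=26: SET z = 13): {x=10, y=49, z=13}
  after event 8 (t=31: SET x = 41): {x=41, y=49, z=13}
  after event 9 (t=37: DEL y): {x=41, z=13}
  after event 10 (t=41: SET x = 43): {x=43, z=13}
  after event 11 (t=49: DEC x by 6): {x=37, z=13}

Answer: {x=37, z=13}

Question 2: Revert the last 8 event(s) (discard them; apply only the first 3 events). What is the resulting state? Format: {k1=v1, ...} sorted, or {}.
Answer: {y=49}

Derivation:
Keep first 3 events (discard last 8):
  after event 1 (t=1: SET z = 9): {z=9}
  after event 2 (t=2: DEL z): {}
  after event 3 (t=6: SET y = 49): {y=49}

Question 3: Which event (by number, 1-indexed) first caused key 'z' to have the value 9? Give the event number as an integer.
Answer: 1

Derivation:
Looking for first event where z becomes 9:
  event 1: z (absent) -> 9  <-- first match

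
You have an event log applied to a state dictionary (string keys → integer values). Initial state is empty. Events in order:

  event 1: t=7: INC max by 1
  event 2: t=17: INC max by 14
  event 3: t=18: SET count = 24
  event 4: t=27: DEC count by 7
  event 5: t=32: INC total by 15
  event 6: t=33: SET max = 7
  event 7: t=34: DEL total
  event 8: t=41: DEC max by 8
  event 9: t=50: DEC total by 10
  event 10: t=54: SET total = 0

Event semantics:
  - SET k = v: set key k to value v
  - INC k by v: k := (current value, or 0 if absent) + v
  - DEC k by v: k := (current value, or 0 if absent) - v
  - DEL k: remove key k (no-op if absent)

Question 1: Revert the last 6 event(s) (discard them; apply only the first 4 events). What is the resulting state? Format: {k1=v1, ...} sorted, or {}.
Answer: {count=17, max=15}

Derivation:
Keep first 4 events (discard last 6):
  after event 1 (t=7: INC max by 1): {max=1}
  after event 2 (t=17: INC max by 14): {max=15}
  after event 3 (t=18: SET count = 24): {count=24, max=15}
  after event 4 (t=27: DEC count by 7): {count=17, max=15}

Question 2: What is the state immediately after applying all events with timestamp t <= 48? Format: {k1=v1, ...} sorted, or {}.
Answer: {count=17, max=-1}

Derivation:
Apply events with t <= 48 (8 events):
  after event 1 (t=7: INC max by 1): {max=1}
  after event 2 (t=17: INC max by 14): {max=15}
  after event 3 (t=18: SET count = 24): {count=24, max=15}
  after event 4 (t=27: DEC count by 7): {count=17, max=15}
  after event 5 (t=32: INC total by 15): {count=17, max=15, total=15}
  after event 6 (t=33: SET max = 7): {count=17, max=7, total=15}
  after event 7 (t=34: DEL total): {count=17, max=7}
  after event 8 (t=41: DEC max by 8): {count=17, max=-1}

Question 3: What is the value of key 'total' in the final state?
Track key 'total' through all 10 events:
  event 1 (t=7: INC max by 1): total unchanged
  event 2 (t=17: INC max by 14): total unchanged
  event 3 (t=18: SET count = 24): total unchanged
  event 4 (t=27: DEC count by 7): total unchanged
  event 5 (t=32: INC total by 15): total (absent) -> 15
  event 6 (t=33: SET max = 7): total unchanged
  event 7 (t=34: DEL total): total 15 -> (absent)
  event 8 (t=41: DEC max by 8): total unchanged
  event 9 (t=50: DEC total by 10): total (absent) -> -10
  event 10 (t=54: SET total = 0): total -10 -> 0
Final: total = 0

Answer: 0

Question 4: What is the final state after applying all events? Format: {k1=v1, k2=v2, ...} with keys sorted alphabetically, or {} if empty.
Answer: {count=17, max=-1, total=0}

Derivation:
  after event 1 (t=7: INC max by 1): {max=1}
  after event 2 (t=17: INC max by 14): {max=15}
  after event 3 (t=18: SET count = 24): {count=24, max=15}
  after event 4 (t=27: DEC count by 7): {count=17, max=15}
  after event 5 (t=32: INC total by 15): {count=17, max=15, total=15}
  after event 6 (t=33: SET max = 7): {count=17, max=7, total=15}
  after event 7 (t=34: DEL total): {count=17, max=7}
  after event 8 (t=41: DEC max by 8): {count=17, max=-1}
  after event 9 (t=50: DEC total by 10): {count=17, max=-1, total=-10}
  after event 10 (t=54: SET total = 0): {count=17, max=-1, total=0}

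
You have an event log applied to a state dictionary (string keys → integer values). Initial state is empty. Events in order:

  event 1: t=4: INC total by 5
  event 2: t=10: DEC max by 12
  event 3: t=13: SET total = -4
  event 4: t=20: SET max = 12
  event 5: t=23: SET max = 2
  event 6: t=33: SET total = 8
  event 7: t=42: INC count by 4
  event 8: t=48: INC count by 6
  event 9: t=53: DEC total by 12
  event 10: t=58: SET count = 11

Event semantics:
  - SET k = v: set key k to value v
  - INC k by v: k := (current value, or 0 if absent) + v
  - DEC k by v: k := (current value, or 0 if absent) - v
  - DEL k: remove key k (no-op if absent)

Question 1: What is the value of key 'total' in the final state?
Track key 'total' through all 10 events:
  event 1 (t=4: INC total by 5): total (absent) -> 5
  event 2 (t=10: DEC max by 12): total unchanged
  event 3 (t=13: SET total = -4): total 5 -> -4
  event 4 (t=20: SET max = 12): total unchanged
  event 5 (t=23: SET max = 2): total unchanged
  event 6 (t=33: SET total = 8): total -4 -> 8
  event 7 (t=42: INC count by 4): total unchanged
  event 8 (t=48: INC count by 6): total unchanged
  event 9 (t=53: DEC total by 12): total 8 -> -4
  event 10 (t=58: SET count = 11): total unchanged
Final: total = -4

Answer: -4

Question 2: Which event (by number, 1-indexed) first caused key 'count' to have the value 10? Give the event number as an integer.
Looking for first event where count becomes 10:
  event 7: count = 4
  event 8: count 4 -> 10  <-- first match

Answer: 8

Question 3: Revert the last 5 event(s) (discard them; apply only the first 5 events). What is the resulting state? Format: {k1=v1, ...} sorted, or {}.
Keep first 5 events (discard last 5):
  after event 1 (t=4: INC total by 5): {total=5}
  after event 2 (t=10: DEC max by 12): {max=-12, total=5}
  after event 3 (t=13: SET total = -4): {max=-12, total=-4}
  after event 4 (t=20: SET max = 12): {max=12, total=-4}
  after event 5 (t=23: SET max = 2): {max=2, total=-4}

Answer: {max=2, total=-4}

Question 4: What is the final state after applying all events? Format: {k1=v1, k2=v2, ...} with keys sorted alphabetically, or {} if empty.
Answer: {count=11, max=2, total=-4}

Derivation:
  after event 1 (t=4: INC total by 5): {total=5}
  after event 2 (t=10: DEC max by 12): {max=-12, total=5}
  after event 3 (t=13: SET total = -4): {max=-12, total=-4}
  after event 4 (t=20: SET max = 12): {max=12, total=-4}
  after event 5 (t=23: SET max = 2): {max=2, total=-4}
  after event 6 (t=33: SET total = 8): {max=2, total=8}
  after event 7 (t=42: INC count by 4): {count=4, max=2, total=8}
  after event 8 (t=48: INC count by 6): {count=10, max=2, total=8}
  after event 9 (t=53: DEC total by 12): {count=10, max=2, total=-4}
  after event 10 (t=58: SET count = 11): {count=11, max=2, total=-4}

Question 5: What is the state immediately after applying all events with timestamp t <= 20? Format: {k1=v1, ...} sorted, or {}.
Apply events with t <= 20 (4 events):
  after event 1 (t=4: INC total by 5): {total=5}
  after event 2 (t=10: DEC max by 12): {max=-12, total=5}
  after event 3 (t=13: SET total = -4): {max=-12, total=-4}
  after event 4 (t=20: SET max = 12): {max=12, total=-4}

Answer: {max=12, total=-4}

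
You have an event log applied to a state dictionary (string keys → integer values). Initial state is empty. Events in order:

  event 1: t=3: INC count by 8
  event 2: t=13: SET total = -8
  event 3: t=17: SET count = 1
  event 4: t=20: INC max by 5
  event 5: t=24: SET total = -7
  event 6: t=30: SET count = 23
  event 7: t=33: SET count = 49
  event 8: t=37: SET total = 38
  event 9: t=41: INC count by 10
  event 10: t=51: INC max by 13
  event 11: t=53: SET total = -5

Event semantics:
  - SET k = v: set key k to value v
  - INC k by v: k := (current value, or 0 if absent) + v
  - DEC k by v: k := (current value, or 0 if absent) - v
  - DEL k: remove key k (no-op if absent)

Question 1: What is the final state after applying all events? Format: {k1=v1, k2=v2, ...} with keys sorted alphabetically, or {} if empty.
  after event 1 (t=3: INC count by 8): {count=8}
  after event 2 (t=13: SET total = -8): {count=8, total=-8}
  after event 3 (t=17: SET count = 1): {count=1, total=-8}
  after event 4 (t=20: INC max by 5): {count=1, max=5, total=-8}
  after event 5 (t=24: SET total = -7): {count=1, max=5, total=-7}
  after event 6 (t=30: SET count = 23): {count=23, max=5, total=-7}
  after event 7 (t=33: SET count = 49): {count=49, max=5, total=-7}
  after event 8 (t=37: SET total = 38): {count=49, max=5, total=38}
  after event 9 (t=41: INC count by 10): {count=59, max=5, total=38}
  after event 10 (t=51: INC max by 13): {count=59, max=18, total=38}
  after event 11 (t=53: SET total = -5): {count=59, max=18, total=-5}

Answer: {count=59, max=18, total=-5}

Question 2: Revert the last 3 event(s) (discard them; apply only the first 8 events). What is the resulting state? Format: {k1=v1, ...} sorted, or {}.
Answer: {count=49, max=5, total=38}

Derivation:
Keep first 8 events (discard last 3):
  after event 1 (t=3: INC count by 8): {count=8}
  after event 2 (t=13: SET total = -8): {count=8, total=-8}
  after event 3 (t=17: SET count = 1): {count=1, total=-8}
  after event 4 (t=20: INC max by 5): {count=1, max=5, total=-8}
  after event 5 (t=24: SET total = -7): {count=1, max=5, total=-7}
  after event 6 (t=30: SET count = 23): {count=23, max=5, total=-7}
  after event 7 (t=33: SET count = 49): {count=49, max=5, total=-7}
  after event 8 (t=37: SET total = 38): {count=49, max=5, total=38}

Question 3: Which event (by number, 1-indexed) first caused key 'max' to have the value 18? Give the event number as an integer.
Looking for first event where max becomes 18:
  event 4: max = 5
  event 5: max = 5
  event 6: max = 5
  event 7: max = 5
  event 8: max = 5
  event 9: max = 5
  event 10: max 5 -> 18  <-- first match

Answer: 10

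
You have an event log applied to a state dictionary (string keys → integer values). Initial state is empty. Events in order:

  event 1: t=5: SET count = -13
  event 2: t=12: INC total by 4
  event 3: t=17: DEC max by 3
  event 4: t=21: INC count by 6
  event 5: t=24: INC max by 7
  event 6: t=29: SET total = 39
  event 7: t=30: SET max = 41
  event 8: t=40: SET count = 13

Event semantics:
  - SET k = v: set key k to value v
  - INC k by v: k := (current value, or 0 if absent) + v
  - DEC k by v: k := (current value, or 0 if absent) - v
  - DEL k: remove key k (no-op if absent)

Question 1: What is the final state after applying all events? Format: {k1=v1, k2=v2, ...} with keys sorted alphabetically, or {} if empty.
  after event 1 (t=5: SET count = -13): {count=-13}
  after event 2 (t=12: INC total by 4): {count=-13, total=4}
  after event 3 (t=17: DEC max by 3): {count=-13, max=-3, total=4}
  after event 4 (t=21: INC count by 6): {count=-7, max=-3, total=4}
  after event 5 (t=24: INC max by 7): {count=-7, max=4, total=4}
  after event 6 (t=29: SET total = 39): {count=-7, max=4, total=39}
  after event 7 (t=30: SET max = 41): {count=-7, max=41, total=39}
  after event 8 (t=40: SET count = 13): {count=13, max=41, total=39}

Answer: {count=13, max=41, total=39}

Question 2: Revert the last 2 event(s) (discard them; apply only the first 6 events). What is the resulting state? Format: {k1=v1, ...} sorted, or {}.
Keep first 6 events (discard last 2):
  after event 1 (t=5: SET count = -13): {count=-13}
  after event 2 (t=12: INC total by 4): {count=-13, total=4}
  after event 3 (t=17: DEC max by 3): {count=-13, max=-3, total=4}
  after event 4 (t=21: INC count by 6): {count=-7, max=-3, total=4}
  after event 5 (t=24: INC max by 7): {count=-7, max=4, total=4}
  after event 6 (t=29: SET total = 39): {count=-7, max=4, total=39}

Answer: {count=-7, max=4, total=39}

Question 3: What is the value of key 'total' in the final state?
Track key 'total' through all 8 events:
  event 1 (t=5: SET count = -13): total unchanged
  event 2 (t=12: INC total by 4): total (absent) -> 4
  event 3 (t=17: DEC max by 3): total unchanged
  event 4 (t=21: INC count by 6): total unchanged
  event 5 (t=24: INC max by 7): total unchanged
  event 6 (t=29: SET total = 39): total 4 -> 39
  event 7 (t=30: SET max = 41): total unchanged
  event 8 (t=40: SET count = 13): total unchanged
Final: total = 39

Answer: 39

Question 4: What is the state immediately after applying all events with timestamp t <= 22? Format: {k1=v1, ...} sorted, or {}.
Apply events with t <= 22 (4 events):
  after event 1 (t=5: SET count = -13): {count=-13}
  after event 2 (t=12: INC total by 4): {count=-13, total=4}
  after event 3 (t=17: DEC max by 3): {count=-13, max=-3, total=4}
  after event 4 (t=21: INC count by 6): {count=-7, max=-3, total=4}

Answer: {count=-7, max=-3, total=4}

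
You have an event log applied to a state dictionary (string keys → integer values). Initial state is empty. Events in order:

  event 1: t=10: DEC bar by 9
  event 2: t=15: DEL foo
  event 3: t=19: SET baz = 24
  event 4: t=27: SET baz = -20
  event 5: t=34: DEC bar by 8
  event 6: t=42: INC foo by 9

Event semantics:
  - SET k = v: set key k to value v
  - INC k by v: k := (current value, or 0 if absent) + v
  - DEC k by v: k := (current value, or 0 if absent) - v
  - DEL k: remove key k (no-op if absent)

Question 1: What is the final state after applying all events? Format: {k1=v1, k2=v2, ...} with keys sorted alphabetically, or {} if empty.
  after event 1 (t=10: DEC bar by 9): {bar=-9}
  after event 2 (t=15: DEL foo): {bar=-9}
  after event 3 (t=19: SET baz = 24): {bar=-9, baz=24}
  after event 4 (t=27: SET baz = -20): {bar=-9, baz=-20}
  after event 5 (t=34: DEC bar by 8): {bar=-17, baz=-20}
  after event 6 (t=42: INC foo by 9): {bar=-17, baz=-20, foo=9}

Answer: {bar=-17, baz=-20, foo=9}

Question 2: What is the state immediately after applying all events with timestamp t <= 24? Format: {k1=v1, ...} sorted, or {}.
Apply events with t <= 24 (3 events):
  after event 1 (t=10: DEC bar by 9): {bar=-9}
  after event 2 (t=15: DEL foo): {bar=-9}
  after event 3 (t=19: SET baz = 24): {bar=-9, baz=24}

Answer: {bar=-9, baz=24}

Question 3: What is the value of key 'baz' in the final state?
Answer: -20

Derivation:
Track key 'baz' through all 6 events:
  event 1 (t=10: DEC bar by 9): baz unchanged
  event 2 (t=15: DEL foo): baz unchanged
  event 3 (t=19: SET baz = 24): baz (absent) -> 24
  event 4 (t=27: SET baz = -20): baz 24 -> -20
  event 5 (t=34: DEC bar by 8): baz unchanged
  event 6 (t=42: INC foo by 9): baz unchanged
Final: baz = -20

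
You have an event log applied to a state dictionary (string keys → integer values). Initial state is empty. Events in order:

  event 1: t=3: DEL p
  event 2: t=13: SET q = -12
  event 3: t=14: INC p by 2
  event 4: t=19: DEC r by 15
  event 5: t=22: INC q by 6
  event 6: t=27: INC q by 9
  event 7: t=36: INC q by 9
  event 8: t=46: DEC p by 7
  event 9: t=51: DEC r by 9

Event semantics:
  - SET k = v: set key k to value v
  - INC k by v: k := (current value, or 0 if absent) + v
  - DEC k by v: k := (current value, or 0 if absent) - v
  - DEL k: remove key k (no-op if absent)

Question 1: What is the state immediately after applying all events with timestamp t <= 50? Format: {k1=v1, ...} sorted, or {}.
Apply events with t <= 50 (8 events):
  after event 1 (t=3: DEL p): {}
  after event 2 (t=13: SET q = -12): {q=-12}
  after event 3 (t=14: INC p by 2): {p=2, q=-12}
  after event 4 (t=19: DEC r by 15): {p=2, q=-12, r=-15}
  after event 5 (t=22: INC q by 6): {p=2, q=-6, r=-15}
  after event 6 (t=27: INC q by 9): {p=2, q=3, r=-15}
  after event 7 (t=36: INC q by 9): {p=2, q=12, r=-15}
  after event 8 (t=46: DEC p by 7): {p=-5, q=12, r=-15}

Answer: {p=-5, q=12, r=-15}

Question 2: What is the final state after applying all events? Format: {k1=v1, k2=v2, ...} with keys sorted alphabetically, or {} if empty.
Answer: {p=-5, q=12, r=-24}

Derivation:
  after event 1 (t=3: DEL p): {}
  after event 2 (t=13: SET q = -12): {q=-12}
  after event 3 (t=14: INC p by 2): {p=2, q=-12}
  after event 4 (t=19: DEC r by 15): {p=2, q=-12, r=-15}
  after event 5 (t=22: INC q by 6): {p=2, q=-6, r=-15}
  after event 6 (t=27: INC q by 9): {p=2, q=3, r=-15}
  after event 7 (t=36: INC q by 9): {p=2, q=12, r=-15}
  after event 8 (t=46: DEC p by 7): {p=-5, q=12, r=-15}
  after event 9 (t=51: DEC r by 9): {p=-5, q=12, r=-24}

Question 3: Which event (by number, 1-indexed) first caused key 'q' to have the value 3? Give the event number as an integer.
Answer: 6

Derivation:
Looking for first event where q becomes 3:
  event 2: q = -12
  event 3: q = -12
  event 4: q = -12
  event 5: q = -6
  event 6: q -6 -> 3  <-- first match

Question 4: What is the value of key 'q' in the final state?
Track key 'q' through all 9 events:
  event 1 (t=3: DEL p): q unchanged
  event 2 (t=13: SET q = -12): q (absent) -> -12
  event 3 (t=14: INC p by 2): q unchanged
  event 4 (t=19: DEC r by 15): q unchanged
  event 5 (t=22: INC q by 6): q -12 -> -6
  event 6 (t=27: INC q by 9): q -6 -> 3
  event 7 (t=36: INC q by 9): q 3 -> 12
  event 8 (t=46: DEC p by 7): q unchanged
  event 9 (t=51: DEC r by 9): q unchanged
Final: q = 12

Answer: 12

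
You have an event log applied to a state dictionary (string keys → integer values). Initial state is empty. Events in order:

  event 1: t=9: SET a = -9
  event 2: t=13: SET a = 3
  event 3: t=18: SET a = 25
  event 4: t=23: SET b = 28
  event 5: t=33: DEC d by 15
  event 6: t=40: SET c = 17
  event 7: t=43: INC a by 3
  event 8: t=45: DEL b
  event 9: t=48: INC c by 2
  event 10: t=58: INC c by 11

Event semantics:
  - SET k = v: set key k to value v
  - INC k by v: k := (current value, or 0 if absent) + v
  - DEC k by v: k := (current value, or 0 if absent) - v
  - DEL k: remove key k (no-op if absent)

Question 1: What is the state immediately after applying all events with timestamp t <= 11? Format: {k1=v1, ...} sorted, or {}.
Answer: {a=-9}

Derivation:
Apply events with t <= 11 (1 events):
  after event 1 (t=9: SET a = -9): {a=-9}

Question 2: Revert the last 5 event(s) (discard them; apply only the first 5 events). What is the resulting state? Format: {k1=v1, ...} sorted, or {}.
Keep first 5 events (discard last 5):
  after event 1 (t=9: SET a = -9): {a=-9}
  after event 2 (t=13: SET a = 3): {a=3}
  after event 3 (t=18: SET a = 25): {a=25}
  after event 4 (t=23: SET b = 28): {a=25, b=28}
  after event 5 (t=33: DEC d by 15): {a=25, b=28, d=-15}

Answer: {a=25, b=28, d=-15}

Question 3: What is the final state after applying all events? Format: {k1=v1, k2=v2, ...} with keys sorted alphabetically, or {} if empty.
  after event 1 (t=9: SET a = -9): {a=-9}
  after event 2 (t=13: SET a = 3): {a=3}
  after event 3 (t=18: SET a = 25): {a=25}
  after event 4 (t=23: SET b = 28): {a=25, b=28}
  after event 5 (t=33: DEC d by 15): {a=25, b=28, d=-15}
  after event 6 (t=40: SET c = 17): {a=25, b=28, c=17, d=-15}
  after event 7 (t=43: INC a by 3): {a=28, b=28, c=17, d=-15}
  after event 8 (t=45: DEL b): {a=28, c=17, d=-15}
  after event 9 (t=48: INC c by 2): {a=28, c=19, d=-15}
  after event 10 (t=58: INC c by 11): {a=28, c=30, d=-15}

Answer: {a=28, c=30, d=-15}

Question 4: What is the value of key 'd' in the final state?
Answer: -15

Derivation:
Track key 'd' through all 10 events:
  event 1 (t=9: SET a = -9): d unchanged
  event 2 (t=13: SET a = 3): d unchanged
  event 3 (t=18: SET a = 25): d unchanged
  event 4 (t=23: SET b = 28): d unchanged
  event 5 (t=33: DEC d by 15): d (absent) -> -15
  event 6 (t=40: SET c = 17): d unchanged
  event 7 (t=43: INC a by 3): d unchanged
  event 8 (t=45: DEL b): d unchanged
  event 9 (t=48: INC c by 2): d unchanged
  event 10 (t=58: INC c by 11): d unchanged
Final: d = -15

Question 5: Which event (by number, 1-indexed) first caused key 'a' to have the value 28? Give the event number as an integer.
Looking for first event where a becomes 28:
  event 1: a = -9
  event 2: a = 3
  event 3: a = 25
  event 4: a = 25
  event 5: a = 25
  event 6: a = 25
  event 7: a 25 -> 28  <-- first match

Answer: 7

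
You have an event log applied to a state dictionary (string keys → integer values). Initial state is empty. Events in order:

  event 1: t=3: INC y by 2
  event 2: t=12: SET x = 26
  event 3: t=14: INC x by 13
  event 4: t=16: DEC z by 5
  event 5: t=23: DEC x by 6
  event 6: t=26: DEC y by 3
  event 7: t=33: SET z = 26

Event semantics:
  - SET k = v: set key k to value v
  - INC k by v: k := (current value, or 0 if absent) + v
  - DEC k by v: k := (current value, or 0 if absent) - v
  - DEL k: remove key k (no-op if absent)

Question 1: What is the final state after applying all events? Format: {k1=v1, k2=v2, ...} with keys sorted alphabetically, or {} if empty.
Answer: {x=33, y=-1, z=26}

Derivation:
  after event 1 (t=3: INC y by 2): {y=2}
  after event 2 (t=12: SET x = 26): {x=26, y=2}
  after event 3 (t=14: INC x by 13): {x=39, y=2}
  after event 4 (t=16: DEC z by 5): {x=39, y=2, z=-5}
  after event 5 (t=23: DEC x by 6): {x=33, y=2, z=-5}
  after event 6 (t=26: DEC y by 3): {x=33, y=-1, z=-5}
  after event 7 (t=33: SET z = 26): {x=33, y=-1, z=26}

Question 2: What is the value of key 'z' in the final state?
Answer: 26

Derivation:
Track key 'z' through all 7 events:
  event 1 (t=3: INC y by 2): z unchanged
  event 2 (t=12: SET x = 26): z unchanged
  event 3 (t=14: INC x by 13): z unchanged
  event 4 (t=16: DEC z by 5): z (absent) -> -5
  event 5 (t=23: DEC x by 6): z unchanged
  event 6 (t=26: DEC y by 3): z unchanged
  event 7 (t=33: SET z = 26): z -5 -> 26
Final: z = 26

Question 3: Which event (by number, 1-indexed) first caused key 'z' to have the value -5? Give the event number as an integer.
Looking for first event where z becomes -5:
  event 4: z (absent) -> -5  <-- first match

Answer: 4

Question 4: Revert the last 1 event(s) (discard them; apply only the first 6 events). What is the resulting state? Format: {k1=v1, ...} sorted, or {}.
Answer: {x=33, y=-1, z=-5}

Derivation:
Keep first 6 events (discard last 1):
  after event 1 (t=3: INC y by 2): {y=2}
  after event 2 (t=12: SET x = 26): {x=26, y=2}
  after event 3 (t=14: INC x by 13): {x=39, y=2}
  after event 4 (t=16: DEC z by 5): {x=39, y=2, z=-5}
  after event 5 (t=23: DEC x by 6): {x=33, y=2, z=-5}
  after event 6 (t=26: DEC y by 3): {x=33, y=-1, z=-5}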